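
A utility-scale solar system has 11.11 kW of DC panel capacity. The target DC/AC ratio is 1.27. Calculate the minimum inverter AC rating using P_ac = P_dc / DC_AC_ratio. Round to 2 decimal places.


The inverter AC capacity is determined by the DC/AC ratio.
Given: P_dc = 11.11 kW, DC/AC ratio = 1.27
P_ac = P_dc / ratio = 11.11 / 1.27
P_ac = 8.75 kW

8.75


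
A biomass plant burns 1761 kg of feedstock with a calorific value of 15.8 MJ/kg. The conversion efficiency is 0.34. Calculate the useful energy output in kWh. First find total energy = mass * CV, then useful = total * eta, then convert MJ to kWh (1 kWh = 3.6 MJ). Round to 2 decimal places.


Total energy = mass * CV = 1761 * 15.8 = 27823.8 MJ
Useful energy = total * eta = 27823.8 * 0.34 = 9460.09 MJ
Convert to kWh: 9460.09 / 3.6
Useful energy = 2627.80 kWh

2627.80


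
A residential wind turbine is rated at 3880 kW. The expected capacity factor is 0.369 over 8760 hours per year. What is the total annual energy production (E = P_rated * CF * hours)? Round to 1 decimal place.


Annual energy = rated_kW * capacity_factor * hours_per_year
Given: P_rated = 3880 kW, CF = 0.369, hours = 8760
E = 3880 * 0.369 * 8760
E = 12541867.2 kWh

12541867.2


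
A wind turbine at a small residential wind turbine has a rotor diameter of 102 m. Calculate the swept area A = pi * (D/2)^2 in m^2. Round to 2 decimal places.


Compute the rotor radius:
  r = D / 2 = 102 / 2 = 51.0 m
Calculate swept area:
  A = pi * r^2 = pi * 51.0^2
  A = 8171.28 m^2

8171.28


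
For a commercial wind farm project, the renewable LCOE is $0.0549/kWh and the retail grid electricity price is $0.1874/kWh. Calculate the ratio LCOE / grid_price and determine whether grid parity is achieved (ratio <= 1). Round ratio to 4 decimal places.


Compare LCOE to grid price:
  LCOE = $0.0549/kWh, Grid price = $0.1874/kWh
  Ratio = LCOE / grid_price = 0.0549 / 0.1874 = 0.2930
  Grid parity achieved (ratio <= 1)? yes

0.2930


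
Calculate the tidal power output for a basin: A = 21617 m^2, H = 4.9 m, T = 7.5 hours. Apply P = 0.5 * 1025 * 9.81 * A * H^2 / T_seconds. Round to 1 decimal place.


Convert period to seconds: T = 7.5 * 3600 = 27000.0 s
H^2 = 4.9^2 = 24.01
P = 0.5 * rho * g * A * H^2 / T
P = 0.5 * 1025 * 9.81 * 21617 * 24.01 / 27000.0
P = 96646.6 W

96646.6


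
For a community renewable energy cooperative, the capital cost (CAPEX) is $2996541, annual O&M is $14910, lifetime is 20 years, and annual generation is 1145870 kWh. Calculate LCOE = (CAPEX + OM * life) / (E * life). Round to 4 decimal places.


Total cost = CAPEX + OM * lifetime = 2996541 + 14910 * 20 = 2996541 + 298200 = 3294741
Total generation = annual * lifetime = 1145870 * 20 = 22917400 kWh
LCOE = 3294741 / 22917400
LCOE = 0.1438 $/kWh

0.1438


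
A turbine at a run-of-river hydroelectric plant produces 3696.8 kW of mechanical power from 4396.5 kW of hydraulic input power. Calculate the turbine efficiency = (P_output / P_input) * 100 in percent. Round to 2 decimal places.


Turbine efficiency = (output power / input power) * 100
eta = (3696.8 / 4396.5) * 100
eta = 84.09%

84.09


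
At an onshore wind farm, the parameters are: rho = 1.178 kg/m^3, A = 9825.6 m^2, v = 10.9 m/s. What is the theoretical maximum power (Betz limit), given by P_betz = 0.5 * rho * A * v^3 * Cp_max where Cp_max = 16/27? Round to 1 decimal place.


The Betz coefficient Cp_max = 16/27 = 0.5926
v^3 = 10.9^3 = 1295.029
P_betz = 0.5 * rho * A * v^3 * Cp_max
P_betz = 0.5 * 1.178 * 9825.6 * 1295.029 * 0.5926
P_betz = 4441299.8 W

4441299.8


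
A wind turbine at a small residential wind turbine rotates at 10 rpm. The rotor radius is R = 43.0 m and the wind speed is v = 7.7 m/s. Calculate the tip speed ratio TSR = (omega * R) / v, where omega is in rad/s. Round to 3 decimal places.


Convert rotational speed to rad/s:
  omega = 10 * 2 * pi / 60 = 1.0472 rad/s
Compute tip speed:
  v_tip = omega * R = 1.0472 * 43.0 = 45.029 m/s
Tip speed ratio:
  TSR = v_tip / v_wind = 45.029 / 7.7 = 5.848

5.848


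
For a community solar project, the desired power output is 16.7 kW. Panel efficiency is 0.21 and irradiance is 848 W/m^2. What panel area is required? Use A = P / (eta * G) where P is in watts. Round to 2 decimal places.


Convert target power to watts: P = 16.7 * 1000 = 16700.0 W
Compute denominator: eta * G = 0.21 * 848 = 178.08
Required area A = P / (eta * G) = 16700.0 / 178.08
A = 93.78 m^2

93.78


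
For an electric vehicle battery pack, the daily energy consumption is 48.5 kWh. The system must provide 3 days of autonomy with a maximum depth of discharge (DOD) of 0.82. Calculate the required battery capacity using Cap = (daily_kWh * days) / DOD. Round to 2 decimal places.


Total energy needed = daily * days = 48.5 * 3 = 145.5 kWh
Account for depth of discharge:
  Cap = total_energy / DOD = 145.5 / 0.82
  Cap = 177.44 kWh

177.44


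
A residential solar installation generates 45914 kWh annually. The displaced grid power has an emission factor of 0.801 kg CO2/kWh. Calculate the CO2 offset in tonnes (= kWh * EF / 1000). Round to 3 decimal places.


CO2 offset in kg = generation * emission_factor
CO2 offset = 45914 * 0.801 = 36777.11 kg
Convert to tonnes:
  CO2 offset = 36777.11 / 1000 = 36.777 tonnes

36.777


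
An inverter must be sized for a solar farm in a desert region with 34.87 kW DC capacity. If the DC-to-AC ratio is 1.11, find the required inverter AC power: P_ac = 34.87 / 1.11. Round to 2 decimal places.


The inverter AC capacity is determined by the DC/AC ratio.
Given: P_dc = 34.87 kW, DC/AC ratio = 1.11
P_ac = P_dc / ratio = 34.87 / 1.11
P_ac = 31.41 kW

31.41


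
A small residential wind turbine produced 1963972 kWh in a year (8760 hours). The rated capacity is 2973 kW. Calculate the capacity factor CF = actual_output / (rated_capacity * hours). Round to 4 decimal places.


Capacity factor = actual output / maximum possible output
Maximum possible = rated * hours = 2973 * 8760 = 26043480 kWh
CF = 1963972 / 26043480
CF = 0.0754

0.0754


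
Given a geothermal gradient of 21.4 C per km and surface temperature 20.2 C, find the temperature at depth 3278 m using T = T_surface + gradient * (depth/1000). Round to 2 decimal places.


Convert depth to km: 3278 / 1000 = 3.278 km
Temperature increase = gradient * depth_km = 21.4 * 3.278 = 70.15 C
Temperature at depth = T_surface + delta_T = 20.2 + 70.15
T = 90.35 C

90.35


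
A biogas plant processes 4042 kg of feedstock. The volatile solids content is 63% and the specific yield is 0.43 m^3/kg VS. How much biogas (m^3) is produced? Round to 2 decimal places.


Compute volatile solids:
  VS = mass * VS_fraction = 4042 * 0.63 = 2546.46 kg
Calculate biogas volume:
  Biogas = VS * specific_yield = 2546.46 * 0.43
  Biogas = 1094.98 m^3

1094.98


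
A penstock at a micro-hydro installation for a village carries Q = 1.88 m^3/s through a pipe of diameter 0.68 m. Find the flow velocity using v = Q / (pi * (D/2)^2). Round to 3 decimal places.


Compute pipe cross-sectional area:
  A = pi * (D/2)^2 = pi * (0.68/2)^2 = 0.3632 m^2
Calculate velocity:
  v = Q / A = 1.88 / 0.3632
  v = 5.177 m/s

5.177


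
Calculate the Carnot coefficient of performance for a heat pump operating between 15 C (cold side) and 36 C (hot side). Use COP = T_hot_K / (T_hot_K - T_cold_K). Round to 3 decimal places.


Convert to Kelvin:
  T_hot = 36 + 273.15 = 309.15 K
  T_cold = 15 + 273.15 = 288.15 K
Apply Carnot COP formula:
  COP = T_hot_K / (T_hot_K - T_cold_K) = 309.15 / 21.0
  COP = 14.721

14.721


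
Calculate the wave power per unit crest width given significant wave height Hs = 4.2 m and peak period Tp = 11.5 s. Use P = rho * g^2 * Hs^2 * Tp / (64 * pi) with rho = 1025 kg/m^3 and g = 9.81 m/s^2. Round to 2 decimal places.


Apply wave power formula:
  g^2 = 9.81^2 = 96.2361
  Hs^2 = 4.2^2 = 17.64
  Numerator = rho * g^2 * Hs^2 * Tp = 1025 * 96.2361 * 17.64 * 11.5 = 20010516.63
  Denominator = 64 * pi = 201.0619
  P = 20010516.63 / 201.0619 = 99524.14 W/m

99524.14


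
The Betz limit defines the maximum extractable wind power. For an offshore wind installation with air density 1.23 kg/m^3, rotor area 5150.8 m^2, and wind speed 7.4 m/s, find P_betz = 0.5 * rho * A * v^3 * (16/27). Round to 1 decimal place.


The Betz coefficient Cp_max = 16/27 = 0.5926
v^3 = 7.4^3 = 405.224
P_betz = 0.5 * rho * A * v^3 * Cp_max
P_betz = 0.5 * 1.23 * 5150.8 * 405.224 * 0.5926
P_betz = 760678.6 W

760678.6


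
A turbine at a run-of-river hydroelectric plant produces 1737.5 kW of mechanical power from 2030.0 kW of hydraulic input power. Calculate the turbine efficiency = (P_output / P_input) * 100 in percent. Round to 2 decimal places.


Turbine efficiency = (output power / input power) * 100
eta = (1737.5 / 2030.0) * 100
eta = 85.59%

85.59


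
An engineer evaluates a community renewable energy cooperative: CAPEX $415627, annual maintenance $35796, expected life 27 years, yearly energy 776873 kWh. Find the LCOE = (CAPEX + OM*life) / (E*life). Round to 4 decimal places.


Total cost = CAPEX + OM * lifetime = 415627 + 35796 * 27 = 415627 + 966492 = 1382119
Total generation = annual * lifetime = 776873 * 27 = 20975571 kWh
LCOE = 1382119 / 20975571
LCOE = 0.0659 $/kWh

0.0659


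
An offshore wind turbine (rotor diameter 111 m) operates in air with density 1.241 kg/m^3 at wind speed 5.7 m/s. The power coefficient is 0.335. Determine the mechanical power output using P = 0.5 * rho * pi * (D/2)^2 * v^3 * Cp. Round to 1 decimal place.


Step 1 -- Compute swept area:
  A = pi * (D/2)^2 = pi * (111/2)^2 = 9676.89 m^2
Step 2 -- Apply wind power equation:
  P = 0.5 * rho * A * v^3 * Cp
  v^3 = 5.7^3 = 185.193
  P = 0.5 * 1.241 * 9676.89 * 185.193 * 0.335
  P = 372517.8 W

372517.8


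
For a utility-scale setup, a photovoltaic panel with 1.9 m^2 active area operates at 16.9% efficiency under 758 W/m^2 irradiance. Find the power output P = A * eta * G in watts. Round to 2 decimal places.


Use the solar power formula P = A * eta * G.
Given: A = 1.9 m^2, eta = 0.169, G = 758 W/m^2
P = 1.9 * 0.169 * 758
P = 243.39 W

243.39


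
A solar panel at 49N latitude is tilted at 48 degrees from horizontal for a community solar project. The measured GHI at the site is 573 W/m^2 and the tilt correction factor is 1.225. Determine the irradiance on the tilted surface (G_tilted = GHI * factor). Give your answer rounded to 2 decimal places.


Identify the given values:
  GHI = 573 W/m^2, tilt correction factor = 1.225
Apply the formula G_tilted = GHI * factor:
  G_tilted = 573 * 1.225
  G_tilted = 701.93 W/m^2

701.93


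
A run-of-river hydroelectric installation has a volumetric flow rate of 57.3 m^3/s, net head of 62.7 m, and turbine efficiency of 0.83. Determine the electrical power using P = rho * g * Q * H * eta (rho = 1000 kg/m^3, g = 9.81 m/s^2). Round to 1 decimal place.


Apply the hydropower formula P = rho * g * Q * H * eta
rho * g = 1000 * 9.81 = 9810.0
P = 9810.0 * 57.3 * 62.7 * 0.83
P = 29252922.6 W

29252922.6


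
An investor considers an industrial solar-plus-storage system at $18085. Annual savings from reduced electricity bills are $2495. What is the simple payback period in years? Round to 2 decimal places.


Simple payback period = initial cost / annual savings
Payback = 18085 / 2495
Payback = 7.25 years

7.25


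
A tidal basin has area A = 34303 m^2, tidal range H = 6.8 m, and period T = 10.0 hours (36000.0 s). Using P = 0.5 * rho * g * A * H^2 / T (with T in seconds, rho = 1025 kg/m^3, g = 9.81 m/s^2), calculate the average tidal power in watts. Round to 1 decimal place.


Convert period to seconds: T = 10.0 * 3600 = 36000.0 s
H^2 = 6.8^2 = 46.24
P = 0.5 * rho * g * A * H^2 / T
P = 0.5 * 1025 * 9.81 * 34303 * 46.24 / 36000.0
P = 221518.7 W

221518.7


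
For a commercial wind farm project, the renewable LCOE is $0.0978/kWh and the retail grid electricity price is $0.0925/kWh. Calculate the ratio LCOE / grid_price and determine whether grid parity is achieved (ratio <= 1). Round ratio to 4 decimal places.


Compare LCOE to grid price:
  LCOE = $0.0978/kWh, Grid price = $0.0925/kWh
  Ratio = LCOE / grid_price = 0.0978 / 0.0925 = 1.0573
  Grid parity achieved (ratio <= 1)? no

1.0573


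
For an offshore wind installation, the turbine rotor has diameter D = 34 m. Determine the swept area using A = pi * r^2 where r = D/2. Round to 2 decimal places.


Compute the rotor radius:
  r = D / 2 = 34 / 2 = 17.0 m
Calculate swept area:
  A = pi * r^2 = pi * 17.0^2
  A = 907.92 m^2

907.92


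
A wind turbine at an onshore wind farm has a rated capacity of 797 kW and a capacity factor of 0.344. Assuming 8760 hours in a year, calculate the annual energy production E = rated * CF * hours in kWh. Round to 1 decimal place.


Annual energy = rated_kW * capacity_factor * hours_per_year
Given: P_rated = 797 kW, CF = 0.344, hours = 8760
E = 797 * 0.344 * 8760
E = 2401711.7 kWh

2401711.7


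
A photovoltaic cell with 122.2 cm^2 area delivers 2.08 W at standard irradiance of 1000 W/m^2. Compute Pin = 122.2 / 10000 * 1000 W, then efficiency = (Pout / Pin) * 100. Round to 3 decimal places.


First compute the input power:
  Pin = area_cm2 / 10000 * G = 122.2 / 10000 * 1000 = 12.22 W
Then compute efficiency:
  Efficiency = (Pout / Pin) * 100 = (2.08 / 12.22) * 100
  Efficiency = 17.021%

17.021


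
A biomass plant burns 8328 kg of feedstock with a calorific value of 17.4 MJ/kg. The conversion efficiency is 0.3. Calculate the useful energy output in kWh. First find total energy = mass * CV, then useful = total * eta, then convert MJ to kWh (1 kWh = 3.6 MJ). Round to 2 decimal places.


Total energy = mass * CV = 8328 * 17.4 = 144907.2 MJ
Useful energy = total * eta = 144907.2 * 0.3 = 43472.16 MJ
Convert to kWh: 43472.16 / 3.6
Useful energy = 12075.60 kWh

12075.60


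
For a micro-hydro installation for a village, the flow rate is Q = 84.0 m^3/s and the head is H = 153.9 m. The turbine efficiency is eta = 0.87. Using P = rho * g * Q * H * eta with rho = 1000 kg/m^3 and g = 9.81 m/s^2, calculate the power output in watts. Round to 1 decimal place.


Apply the hydropower formula P = rho * g * Q * H * eta
rho * g = 1000 * 9.81 = 9810.0
P = 9810.0 * 84.0 * 153.9 * 0.87
P = 110333187.7 W

110333187.7


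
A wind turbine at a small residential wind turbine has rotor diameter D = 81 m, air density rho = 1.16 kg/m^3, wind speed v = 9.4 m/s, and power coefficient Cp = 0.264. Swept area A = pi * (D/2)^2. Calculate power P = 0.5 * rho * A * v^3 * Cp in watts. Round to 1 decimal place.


Step 1 -- Compute swept area:
  A = pi * (D/2)^2 = pi * (81/2)^2 = 5153.0 m^2
Step 2 -- Apply wind power equation:
  P = 0.5 * rho * A * v^3 * Cp
  v^3 = 9.4^3 = 830.584
  P = 0.5 * 1.16 * 5153.0 * 830.584 * 0.264
  P = 655353.2 W

655353.2


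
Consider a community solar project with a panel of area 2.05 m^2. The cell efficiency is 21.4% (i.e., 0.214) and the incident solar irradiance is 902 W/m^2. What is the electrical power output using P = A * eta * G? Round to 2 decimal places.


Use the solar power formula P = A * eta * G.
Given: A = 2.05 m^2, eta = 0.214, G = 902 W/m^2
P = 2.05 * 0.214 * 902
P = 395.71 W

395.71


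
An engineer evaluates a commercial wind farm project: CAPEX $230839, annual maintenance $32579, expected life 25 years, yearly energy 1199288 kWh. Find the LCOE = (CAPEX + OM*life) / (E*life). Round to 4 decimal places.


Total cost = CAPEX + OM * lifetime = 230839 + 32579 * 25 = 230839 + 814475 = 1045314
Total generation = annual * lifetime = 1199288 * 25 = 29982200 kWh
LCOE = 1045314 / 29982200
LCOE = 0.0349 $/kWh

0.0349


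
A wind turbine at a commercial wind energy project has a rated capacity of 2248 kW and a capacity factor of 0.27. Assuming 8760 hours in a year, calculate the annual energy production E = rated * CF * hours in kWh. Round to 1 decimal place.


Annual energy = rated_kW * capacity_factor * hours_per_year
Given: P_rated = 2248 kW, CF = 0.27, hours = 8760
E = 2248 * 0.27 * 8760
E = 5316969.6 kWh

5316969.6


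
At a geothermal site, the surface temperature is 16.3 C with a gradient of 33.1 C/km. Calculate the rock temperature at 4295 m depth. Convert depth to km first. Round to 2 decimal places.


Convert depth to km: 4295 / 1000 = 4.295 km
Temperature increase = gradient * depth_km = 33.1 * 4.295 = 142.16 C
Temperature at depth = T_surface + delta_T = 16.3 + 142.16
T = 158.46 C

158.46


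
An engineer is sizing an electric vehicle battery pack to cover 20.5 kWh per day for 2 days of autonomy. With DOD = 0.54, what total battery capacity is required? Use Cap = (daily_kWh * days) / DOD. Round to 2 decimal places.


Total energy needed = daily * days = 20.5 * 2 = 41.0 kWh
Account for depth of discharge:
  Cap = total_energy / DOD = 41.0 / 0.54
  Cap = 75.93 kWh

75.93


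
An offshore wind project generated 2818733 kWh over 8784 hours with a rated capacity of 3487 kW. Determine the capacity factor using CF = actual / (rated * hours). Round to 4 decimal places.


Capacity factor = actual output / maximum possible output
Maximum possible = rated * hours = 3487 * 8784 = 30629808 kWh
CF = 2818733 / 30629808
CF = 0.0920

0.0920


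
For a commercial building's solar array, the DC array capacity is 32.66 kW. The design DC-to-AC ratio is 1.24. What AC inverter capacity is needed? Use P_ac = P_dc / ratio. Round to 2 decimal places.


The inverter AC capacity is determined by the DC/AC ratio.
Given: P_dc = 32.66 kW, DC/AC ratio = 1.24
P_ac = P_dc / ratio = 32.66 / 1.24
P_ac = 26.34 kW

26.34


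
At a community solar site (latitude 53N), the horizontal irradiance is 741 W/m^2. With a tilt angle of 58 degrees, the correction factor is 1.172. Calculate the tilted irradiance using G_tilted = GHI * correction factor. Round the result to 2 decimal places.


Identify the given values:
  GHI = 741 W/m^2, tilt correction factor = 1.172
Apply the formula G_tilted = GHI * factor:
  G_tilted = 741 * 1.172
  G_tilted = 868.45 W/m^2

868.45


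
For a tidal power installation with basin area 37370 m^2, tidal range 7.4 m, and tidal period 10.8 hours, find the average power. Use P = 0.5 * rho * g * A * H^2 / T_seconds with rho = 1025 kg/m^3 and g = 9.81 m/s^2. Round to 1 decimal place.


Convert period to seconds: T = 10.8 * 3600 = 38880.0 s
H^2 = 7.4^2 = 54.76
P = 0.5 * rho * g * A * H^2 / T
P = 0.5 * 1025 * 9.81 * 37370 * 54.76 / 38880.0
P = 264620.3 W

264620.3


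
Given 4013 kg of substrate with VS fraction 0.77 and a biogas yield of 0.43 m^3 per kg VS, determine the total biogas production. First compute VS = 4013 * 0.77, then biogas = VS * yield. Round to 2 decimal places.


Compute volatile solids:
  VS = mass * VS_fraction = 4013 * 0.77 = 3090.01 kg
Calculate biogas volume:
  Biogas = VS * specific_yield = 3090.01 * 0.43
  Biogas = 1328.70 m^3

1328.70


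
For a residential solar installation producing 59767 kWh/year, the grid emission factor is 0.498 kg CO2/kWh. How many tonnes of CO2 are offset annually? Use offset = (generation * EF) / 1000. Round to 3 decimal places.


CO2 offset in kg = generation * emission_factor
CO2 offset = 59767 * 0.498 = 29763.97 kg
Convert to tonnes:
  CO2 offset = 29763.97 / 1000 = 29.764 tonnes

29.764


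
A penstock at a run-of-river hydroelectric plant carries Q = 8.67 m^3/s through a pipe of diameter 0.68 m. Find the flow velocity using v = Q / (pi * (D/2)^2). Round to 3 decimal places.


Compute pipe cross-sectional area:
  A = pi * (D/2)^2 = pi * (0.68/2)^2 = 0.3632 m^2
Calculate velocity:
  v = Q / A = 8.67 / 0.3632
  v = 23.873 m/s

23.873


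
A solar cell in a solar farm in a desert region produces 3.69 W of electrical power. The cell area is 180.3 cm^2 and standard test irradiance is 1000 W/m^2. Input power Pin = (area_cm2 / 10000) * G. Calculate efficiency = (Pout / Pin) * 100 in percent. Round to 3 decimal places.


First compute the input power:
  Pin = area_cm2 / 10000 * G = 180.3 / 10000 * 1000 = 18.03 W
Then compute efficiency:
  Efficiency = (Pout / Pin) * 100 = (3.69 / 18.03) * 100
  Efficiency = 20.466%

20.466


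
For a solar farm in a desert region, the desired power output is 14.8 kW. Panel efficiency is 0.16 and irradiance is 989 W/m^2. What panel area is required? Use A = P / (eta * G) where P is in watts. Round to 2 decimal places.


Convert target power to watts: P = 14.8 * 1000 = 14800.0 W
Compute denominator: eta * G = 0.16 * 989 = 158.24
Required area A = P / (eta * G) = 14800.0 / 158.24
A = 93.53 m^2

93.53


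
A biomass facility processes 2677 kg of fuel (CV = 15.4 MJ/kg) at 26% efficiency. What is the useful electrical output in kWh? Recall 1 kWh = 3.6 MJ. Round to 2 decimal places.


Total energy = mass * CV = 2677 * 15.4 = 41225.8 MJ
Useful energy = total * eta = 41225.8 * 0.26 = 10718.71 MJ
Convert to kWh: 10718.71 / 3.6
Useful energy = 2977.42 kWh

2977.42


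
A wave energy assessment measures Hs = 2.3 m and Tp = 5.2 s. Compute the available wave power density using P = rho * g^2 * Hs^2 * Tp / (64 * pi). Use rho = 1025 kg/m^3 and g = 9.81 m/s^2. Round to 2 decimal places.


Apply wave power formula:
  g^2 = 9.81^2 = 96.2361
  Hs^2 = 2.3^2 = 5.29
  Numerator = rho * g^2 * Hs^2 * Tp = 1025 * 96.2361 * 5.29 * 5.2 = 2713444.2
  Denominator = 64 * pi = 201.0619
  P = 2713444.2 / 201.0619 = 13495.56 W/m

13495.56


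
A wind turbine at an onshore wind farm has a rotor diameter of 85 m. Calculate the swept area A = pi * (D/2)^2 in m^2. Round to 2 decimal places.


Compute the rotor radius:
  r = D / 2 = 85 / 2 = 42.5 m
Calculate swept area:
  A = pi * r^2 = pi * 42.5^2
  A = 5674.50 m^2

5674.50


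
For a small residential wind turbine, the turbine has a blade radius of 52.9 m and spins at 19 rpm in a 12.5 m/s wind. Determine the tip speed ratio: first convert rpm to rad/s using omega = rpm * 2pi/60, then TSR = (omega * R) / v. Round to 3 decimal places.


Convert rotational speed to rad/s:
  omega = 19 * 2 * pi / 60 = 1.9897 rad/s
Compute tip speed:
  v_tip = omega * R = 1.9897 * 52.9 = 105.254 m/s
Tip speed ratio:
  TSR = v_tip / v_wind = 105.254 / 12.5 = 8.420

8.420


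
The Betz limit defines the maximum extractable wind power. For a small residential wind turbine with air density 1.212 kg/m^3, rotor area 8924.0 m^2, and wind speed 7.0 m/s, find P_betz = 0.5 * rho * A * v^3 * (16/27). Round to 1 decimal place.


The Betz coefficient Cp_max = 16/27 = 0.5926
v^3 = 7.0^3 = 343.0
P_betz = 0.5 * rho * A * v^3 * Cp_max
P_betz = 0.5 * 1.212 * 8924.0 * 343.0 * 0.5926
P_betz = 1099214.7 W

1099214.7


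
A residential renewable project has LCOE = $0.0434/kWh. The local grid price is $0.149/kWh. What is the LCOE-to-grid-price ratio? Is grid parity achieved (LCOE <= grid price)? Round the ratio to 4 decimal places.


Compare LCOE to grid price:
  LCOE = $0.0434/kWh, Grid price = $0.149/kWh
  Ratio = LCOE / grid_price = 0.0434 / 0.149 = 0.2913
  Grid parity achieved (ratio <= 1)? yes

0.2913


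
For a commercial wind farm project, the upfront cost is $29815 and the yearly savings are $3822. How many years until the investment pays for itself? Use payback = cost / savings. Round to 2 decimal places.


Simple payback period = initial cost / annual savings
Payback = 29815 / 3822
Payback = 7.80 years

7.80


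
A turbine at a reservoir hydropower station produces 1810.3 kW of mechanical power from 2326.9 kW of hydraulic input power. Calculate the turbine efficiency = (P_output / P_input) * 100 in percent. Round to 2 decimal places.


Turbine efficiency = (output power / input power) * 100
eta = (1810.3 / 2326.9) * 100
eta = 77.80%

77.80


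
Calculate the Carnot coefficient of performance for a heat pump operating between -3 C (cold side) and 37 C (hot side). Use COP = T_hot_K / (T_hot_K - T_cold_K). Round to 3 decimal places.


Convert to Kelvin:
  T_hot = 37 + 273.15 = 310.15 K
  T_cold = -3 + 273.15 = 270.15 K
Apply Carnot COP formula:
  COP = T_hot_K / (T_hot_K - T_cold_K) = 310.15 / 40.0
  COP = 7.754

7.754


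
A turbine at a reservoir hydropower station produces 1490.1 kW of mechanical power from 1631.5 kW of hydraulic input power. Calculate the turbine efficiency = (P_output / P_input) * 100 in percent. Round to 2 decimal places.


Turbine efficiency = (output power / input power) * 100
eta = (1490.1 / 1631.5) * 100
eta = 91.33%

91.33


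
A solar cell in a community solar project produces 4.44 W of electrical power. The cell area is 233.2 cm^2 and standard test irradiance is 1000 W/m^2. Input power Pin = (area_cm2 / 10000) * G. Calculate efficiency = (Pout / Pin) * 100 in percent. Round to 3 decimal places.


First compute the input power:
  Pin = area_cm2 / 10000 * G = 233.2 / 10000 * 1000 = 23.32 W
Then compute efficiency:
  Efficiency = (Pout / Pin) * 100 = (4.44 / 23.32) * 100
  Efficiency = 19.039%

19.039


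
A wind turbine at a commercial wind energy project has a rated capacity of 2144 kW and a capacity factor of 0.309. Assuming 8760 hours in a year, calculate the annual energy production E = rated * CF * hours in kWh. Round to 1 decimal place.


Annual energy = rated_kW * capacity_factor * hours_per_year
Given: P_rated = 2144 kW, CF = 0.309, hours = 8760
E = 2144 * 0.309 * 8760
E = 5803465.0 kWh

5803465.0


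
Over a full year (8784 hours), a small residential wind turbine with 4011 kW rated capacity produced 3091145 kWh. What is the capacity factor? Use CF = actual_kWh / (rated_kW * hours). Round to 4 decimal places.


Capacity factor = actual output / maximum possible output
Maximum possible = rated * hours = 4011 * 8784 = 35232624 kWh
CF = 3091145 / 35232624
CF = 0.0877

0.0877


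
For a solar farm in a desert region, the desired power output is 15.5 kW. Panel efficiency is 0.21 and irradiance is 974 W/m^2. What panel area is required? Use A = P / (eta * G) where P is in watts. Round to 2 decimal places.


Convert target power to watts: P = 15.5 * 1000 = 15500.0 W
Compute denominator: eta * G = 0.21 * 974 = 204.54
Required area A = P / (eta * G) = 15500.0 / 204.54
A = 75.78 m^2

75.78


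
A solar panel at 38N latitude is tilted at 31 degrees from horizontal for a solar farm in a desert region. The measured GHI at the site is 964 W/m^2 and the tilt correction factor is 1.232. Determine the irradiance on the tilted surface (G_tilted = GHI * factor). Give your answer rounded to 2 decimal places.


Identify the given values:
  GHI = 964 W/m^2, tilt correction factor = 1.232
Apply the formula G_tilted = GHI * factor:
  G_tilted = 964 * 1.232
  G_tilted = 1187.65 W/m^2

1187.65


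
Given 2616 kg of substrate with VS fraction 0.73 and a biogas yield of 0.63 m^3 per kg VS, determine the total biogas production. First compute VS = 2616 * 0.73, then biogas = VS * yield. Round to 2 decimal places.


Compute volatile solids:
  VS = mass * VS_fraction = 2616 * 0.73 = 1909.68 kg
Calculate biogas volume:
  Biogas = VS * specific_yield = 1909.68 * 0.63
  Biogas = 1203.10 m^3

1203.10


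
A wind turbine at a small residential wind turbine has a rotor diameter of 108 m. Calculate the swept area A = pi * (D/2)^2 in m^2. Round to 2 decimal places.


Compute the rotor radius:
  r = D / 2 = 108 / 2 = 54.0 m
Calculate swept area:
  A = pi * r^2 = pi * 54.0^2
  A = 9160.88 m^2

9160.88


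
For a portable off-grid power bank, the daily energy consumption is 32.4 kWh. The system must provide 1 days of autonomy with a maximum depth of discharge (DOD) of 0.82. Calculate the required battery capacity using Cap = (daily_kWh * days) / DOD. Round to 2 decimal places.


Total energy needed = daily * days = 32.4 * 1 = 32.4 kWh
Account for depth of discharge:
  Cap = total_energy / DOD = 32.4 / 0.82
  Cap = 39.51 kWh

39.51


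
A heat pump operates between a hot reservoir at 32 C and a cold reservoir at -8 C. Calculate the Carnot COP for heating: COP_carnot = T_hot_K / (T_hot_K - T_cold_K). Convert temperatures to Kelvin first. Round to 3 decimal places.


Convert to Kelvin:
  T_hot = 32 + 273.15 = 305.15 K
  T_cold = -8 + 273.15 = 265.15 K
Apply Carnot COP formula:
  COP = T_hot_K / (T_hot_K - T_cold_K) = 305.15 / 40.0
  COP = 7.629

7.629


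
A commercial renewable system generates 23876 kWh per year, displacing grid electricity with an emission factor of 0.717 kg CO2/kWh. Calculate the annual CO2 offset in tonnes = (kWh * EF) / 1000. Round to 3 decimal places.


CO2 offset in kg = generation * emission_factor
CO2 offset = 23876 * 0.717 = 17119.09 kg
Convert to tonnes:
  CO2 offset = 17119.09 / 1000 = 17.119 tonnes

17.119


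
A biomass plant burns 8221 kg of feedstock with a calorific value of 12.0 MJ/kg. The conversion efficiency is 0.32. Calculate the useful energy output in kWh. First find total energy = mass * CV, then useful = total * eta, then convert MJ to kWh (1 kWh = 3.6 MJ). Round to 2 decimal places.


Total energy = mass * CV = 8221 * 12.0 = 98652.0 MJ
Useful energy = total * eta = 98652.0 * 0.32 = 31568.64 MJ
Convert to kWh: 31568.64 / 3.6
Useful energy = 8769.07 kWh

8769.07


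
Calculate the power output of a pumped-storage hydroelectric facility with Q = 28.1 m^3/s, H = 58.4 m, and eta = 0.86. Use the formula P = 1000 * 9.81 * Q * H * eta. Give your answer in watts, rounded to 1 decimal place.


Apply the hydropower formula P = rho * g * Q * H * eta
rho * g = 1000 * 9.81 = 9810.0
P = 9810.0 * 28.1 * 58.4 * 0.86
P = 13844798.1 W

13844798.1


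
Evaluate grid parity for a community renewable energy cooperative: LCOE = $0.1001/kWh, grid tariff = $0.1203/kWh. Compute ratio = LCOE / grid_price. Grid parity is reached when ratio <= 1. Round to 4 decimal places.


Compare LCOE to grid price:
  LCOE = $0.1001/kWh, Grid price = $0.1203/kWh
  Ratio = LCOE / grid_price = 0.1001 / 0.1203 = 0.8321
  Grid parity achieved (ratio <= 1)? yes

0.8321


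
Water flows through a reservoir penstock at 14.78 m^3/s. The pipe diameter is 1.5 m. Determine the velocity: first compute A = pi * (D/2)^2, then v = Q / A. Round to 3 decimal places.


Compute pipe cross-sectional area:
  A = pi * (D/2)^2 = pi * (1.5/2)^2 = 1.7671 m^2
Calculate velocity:
  v = Q / A = 14.78 / 1.7671
  v = 8.364 m/s

8.364


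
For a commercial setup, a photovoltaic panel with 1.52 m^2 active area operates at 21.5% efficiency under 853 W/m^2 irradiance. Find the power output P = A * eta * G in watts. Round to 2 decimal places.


Use the solar power formula P = A * eta * G.
Given: A = 1.52 m^2, eta = 0.215, G = 853 W/m^2
P = 1.52 * 0.215 * 853
P = 278.76 W

278.76


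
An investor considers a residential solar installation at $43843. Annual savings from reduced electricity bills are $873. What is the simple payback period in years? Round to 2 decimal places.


Simple payback period = initial cost / annual savings
Payback = 43843 / 873
Payback = 50.22 years

50.22


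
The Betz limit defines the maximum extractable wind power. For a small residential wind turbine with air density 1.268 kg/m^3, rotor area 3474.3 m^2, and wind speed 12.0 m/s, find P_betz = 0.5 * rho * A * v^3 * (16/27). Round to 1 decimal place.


The Betz coefficient Cp_max = 16/27 = 0.5926
v^3 = 12.0^3 = 1728.0
P_betz = 0.5 * rho * A * v^3 * Cp_max
P_betz = 0.5 * 1.268 * 3474.3 * 1728.0 * 0.5926
P_betz = 2255571.1 W

2255571.1


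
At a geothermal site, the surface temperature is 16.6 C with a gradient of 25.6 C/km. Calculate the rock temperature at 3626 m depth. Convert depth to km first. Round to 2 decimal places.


Convert depth to km: 3626 / 1000 = 3.626 km
Temperature increase = gradient * depth_km = 25.6 * 3.626 = 92.83 C
Temperature at depth = T_surface + delta_T = 16.6 + 92.83
T = 109.43 C

109.43


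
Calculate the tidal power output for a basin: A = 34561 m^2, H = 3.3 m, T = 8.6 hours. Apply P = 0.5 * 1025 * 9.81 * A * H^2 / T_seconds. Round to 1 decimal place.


Convert period to seconds: T = 8.6 * 3600 = 30960.0 s
H^2 = 3.3^2 = 10.89
P = 0.5 * rho * g * A * H^2 / T
P = 0.5 * 1025 * 9.81 * 34561 * 10.89 / 30960.0
P = 61119.0 W

61119.0


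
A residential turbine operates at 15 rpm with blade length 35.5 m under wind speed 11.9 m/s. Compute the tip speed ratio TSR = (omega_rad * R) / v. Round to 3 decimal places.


Convert rotational speed to rad/s:
  omega = 15 * 2 * pi / 60 = 1.5708 rad/s
Compute tip speed:
  v_tip = omega * R = 1.5708 * 35.5 = 55.763 m/s
Tip speed ratio:
  TSR = v_tip / v_wind = 55.763 / 11.9 = 4.686

4.686


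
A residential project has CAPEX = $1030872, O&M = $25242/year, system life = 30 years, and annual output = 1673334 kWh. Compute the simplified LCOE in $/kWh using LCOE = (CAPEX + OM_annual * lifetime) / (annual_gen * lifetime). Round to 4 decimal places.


Total cost = CAPEX + OM * lifetime = 1030872 + 25242 * 30 = 1030872 + 757260 = 1788132
Total generation = annual * lifetime = 1673334 * 30 = 50200020 kWh
LCOE = 1788132 / 50200020
LCOE = 0.0356 $/kWh

0.0356


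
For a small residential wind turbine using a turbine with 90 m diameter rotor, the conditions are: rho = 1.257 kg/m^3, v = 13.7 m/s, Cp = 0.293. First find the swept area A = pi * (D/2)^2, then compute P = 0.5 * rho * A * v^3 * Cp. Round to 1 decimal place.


Step 1 -- Compute swept area:
  A = pi * (D/2)^2 = pi * (90/2)^2 = 6361.73 m^2
Step 2 -- Apply wind power equation:
  P = 0.5 * rho * A * v^3 * Cp
  v^3 = 13.7^3 = 2571.353
  P = 0.5 * 1.257 * 6361.73 * 2571.353 * 0.293
  P = 3012378.3 W

3012378.3


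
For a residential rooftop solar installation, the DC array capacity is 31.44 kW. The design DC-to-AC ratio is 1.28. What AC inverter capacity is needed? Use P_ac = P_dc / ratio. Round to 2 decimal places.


The inverter AC capacity is determined by the DC/AC ratio.
Given: P_dc = 31.44 kW, DC/AC ratio = 1.28
P_ac = P_dc / ratio = 31.44 / 1.28
P_ac = 24.56 kW

24.56


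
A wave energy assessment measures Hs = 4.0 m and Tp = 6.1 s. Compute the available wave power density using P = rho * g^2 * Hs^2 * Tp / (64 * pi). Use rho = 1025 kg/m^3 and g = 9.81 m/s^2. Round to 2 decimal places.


Apply wave power formula:
  g^2 = 9.81^2 = 96.2361
  Hs^2 = 4.0^2 = 16.0
  Numerator = rho * g^2 * Hs^2 * Tp = 1025 * 96.2361 * 16.0 * 6.1 = 9627459.44
  Denominator = 64 * pi = 201.0619
  P = 9627459.44 / 201.0619 = 47883.05 W/m

47883.05


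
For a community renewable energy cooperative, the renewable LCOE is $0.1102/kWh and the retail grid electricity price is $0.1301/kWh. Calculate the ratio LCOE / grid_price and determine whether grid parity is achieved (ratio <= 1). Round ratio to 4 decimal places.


Compare LCOE to grid price:
  LCOE = $0.1102/kWh, Grid price = $0.1301/kWh
  Ratio = LCOE / grid_price = 0.1102 / 0.1301 = 0.8470
  Grid parity achieved (ratio <= 1)? yes

0.8470


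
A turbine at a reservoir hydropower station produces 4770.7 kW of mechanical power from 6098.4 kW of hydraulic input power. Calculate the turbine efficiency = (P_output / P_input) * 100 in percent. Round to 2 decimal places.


Turbine efficiency = (output power / input power) * 100
eta = (4770.7 / 6098.4) * 100
eta = 78.23%

78.23


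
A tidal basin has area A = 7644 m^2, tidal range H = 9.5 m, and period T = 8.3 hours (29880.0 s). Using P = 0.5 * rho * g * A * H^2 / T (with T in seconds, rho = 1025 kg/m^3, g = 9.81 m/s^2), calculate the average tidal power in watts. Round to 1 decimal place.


Convert period to seconds: T = 8.3 * 3600 = 29880.0 s
H^2 = 9.5^2 = 90.25
P = 0.5 * rho * g * A * H^2 / T
P = 0.5 * 1025 * 9.81 * 7644 * 90.25 / 29880.0
P = 116078.1 W

116078.1


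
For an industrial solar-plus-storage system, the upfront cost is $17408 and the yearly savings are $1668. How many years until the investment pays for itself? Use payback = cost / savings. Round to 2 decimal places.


Simple payback period = initial cost / annual savings
Payback = 17408 / 1668
Payback = 10.44 years

10.44


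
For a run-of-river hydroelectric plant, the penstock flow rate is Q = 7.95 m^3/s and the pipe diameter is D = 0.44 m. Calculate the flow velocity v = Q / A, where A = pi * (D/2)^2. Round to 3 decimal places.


Compute pipe cross-sectional area:
  A = pi * (D/2)^2 = pi * (0.44/2)^2 = 0.1521 m^2
Calculate velocity:
  v = Q / A = 7.95 / 0.1521
  v = 52.284 m/s

52.284


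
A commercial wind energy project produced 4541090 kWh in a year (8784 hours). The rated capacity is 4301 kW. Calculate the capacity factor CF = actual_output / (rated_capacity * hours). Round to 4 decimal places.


Capacity factor = actual output / maximum possible output
Maximum possible = rated * hours = 4301 * 8784 = 37779984 kWh
CF = 4541090 / 37779984
CF = 0.1202

0.1202


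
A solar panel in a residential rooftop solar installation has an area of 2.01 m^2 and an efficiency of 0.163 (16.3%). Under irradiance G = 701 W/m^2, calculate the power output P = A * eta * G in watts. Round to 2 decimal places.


Use the solar power formula P = A * eta * G.
Given: A = 2.01 m^2, eta = 0.163, G = 701 W/m^2
P = 2.01 * 0.163 * 701
P = 229.67 W

229.67


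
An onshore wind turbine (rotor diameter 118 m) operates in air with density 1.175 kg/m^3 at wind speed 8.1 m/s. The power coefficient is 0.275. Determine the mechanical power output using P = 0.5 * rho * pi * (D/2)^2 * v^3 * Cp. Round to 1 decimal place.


Step 1 -- Compute swept area:
  A = pi * (D/2)^2 = pi * (118/2)^2 = 10935.88 m^2
Step 2 -- Apply wind power equation:
  P = 0.5 * rho * A * v^3 * Cp
  v^3 = 8.1^3 = 531.441
  P = 0.5 * 1.175 * 10935.88 * 531.441 * 0.275
  P = 938965.2 W

938965.2


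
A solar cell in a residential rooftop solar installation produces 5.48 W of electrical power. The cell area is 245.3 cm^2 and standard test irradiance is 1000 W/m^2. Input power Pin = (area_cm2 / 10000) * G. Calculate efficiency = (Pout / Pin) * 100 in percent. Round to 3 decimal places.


First compute the input power:
  Pin = area_cm2 / 10000 * G = 245.3 / 10000 * 1000 = 24.53 W
Then compute efficiency:
  Efficiency = (Pout / Pin) * 100 = (5.48 / 24.53) * 100
  Efficiency = 22.340%

22.340


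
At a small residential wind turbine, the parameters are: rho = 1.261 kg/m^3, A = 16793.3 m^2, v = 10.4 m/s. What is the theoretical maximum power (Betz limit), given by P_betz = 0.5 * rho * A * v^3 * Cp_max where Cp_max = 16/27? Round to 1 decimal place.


The Betz coefficient Cp_max = 16/27 = 0.5926
v^3 = 10.4^3 = 1124.864
P_betz = 0.5 * rho * A * v^3 * Cp_max
P_betz = 0.5 * 1.261 * 16793.3 * 1124.864 * 0.5926
P_betz = 7057930.4 W

7057930.4


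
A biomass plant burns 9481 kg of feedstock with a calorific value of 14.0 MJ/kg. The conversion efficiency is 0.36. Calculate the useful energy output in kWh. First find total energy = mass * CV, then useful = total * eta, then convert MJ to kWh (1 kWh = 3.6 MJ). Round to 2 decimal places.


Total energy = mass * CV = 9481 * 14.0 = 132734.0 MJ
Useful energy = total * eta = 132734.0 * 0.36 = 47784.24 MJ
Convert to kWh: 47784.24 / 3.6
Useful energy = 13273.40 kWh

13273.40


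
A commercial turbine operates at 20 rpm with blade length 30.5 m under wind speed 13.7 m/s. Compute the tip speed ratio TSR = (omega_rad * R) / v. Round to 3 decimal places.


Convert rotational speed to rad/s:
  omega = 20 * 2 * pi / 60 = 2.0944 rad/s
Compute tip speed:
  v_tip = omega * R = 2.0944 * 30.5 = 63.879 m/s
Tip speed ratio:
  TSR = v_tip / v_wind = 63.879 / 13.7 = 4.663

4.663


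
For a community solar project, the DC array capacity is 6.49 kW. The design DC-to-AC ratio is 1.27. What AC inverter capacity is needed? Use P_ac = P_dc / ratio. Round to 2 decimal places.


The inverter AC capacity is determined by the DC/AC ratio.
Given: P_dc = 6.49 kW, DC/AC ratio = 1.27
P_ac = P_dc / ratio = 6.49 / 1.27
P_ac = 5.11 kW

5.11


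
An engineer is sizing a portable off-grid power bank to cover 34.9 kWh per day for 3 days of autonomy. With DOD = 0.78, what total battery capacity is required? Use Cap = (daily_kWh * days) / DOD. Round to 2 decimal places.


Total energy needed = daily * days = 34.9 * 3 = 104.7 kWh
Account for depth of discharge:
  Cap = total_energy / DOD = 104.7 / 0.78
  Cap = 134.23 kWh

134.23
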